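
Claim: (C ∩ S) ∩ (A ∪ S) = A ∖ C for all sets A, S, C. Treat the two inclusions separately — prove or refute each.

(⟹) This inclusion fails. Take A = ∅, S = {1}, C = {1}; then 1 ∈ (C ∩ S) ∩ (A ∪ S) but 1 ∉ A ∖ C.

(⟸) This inclusion fails. Take A = {1}, S = ∅, C = ∅; then 1 ∈ A ∖ C but 1 ∉ (C ∩ S) ∩ (A ∪ S).

(⊆) fails and (⊇) fails.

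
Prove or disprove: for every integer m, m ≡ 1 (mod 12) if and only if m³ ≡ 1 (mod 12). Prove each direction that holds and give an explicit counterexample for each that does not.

[⇒] Suppose m ≡ 1 (mod 12). Write m = 12j + 1. Then (12j + 1)³ = 1728j³ + 432j² + 36j + 1 = 12(144j³ + 36j² + 3j) + 1, so m³ ≡ 1 (mod 12).

[⇐] For the converse, argue contrapositively. If m ≢ 1 (mod 12), then m is congruent to one of 0, 2, 3, 4, 5, 6, 7, 8, 9, 10, 11 modulo 12, and these give m³ ≡ 0, 8, 3, 4, 5, 0, 7, 8, 9, 4, 11 respectively — never 1.

Both implications hold.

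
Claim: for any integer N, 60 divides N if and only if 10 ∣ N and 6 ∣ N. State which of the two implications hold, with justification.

(→) If 60 ∣ N, write N = 60q. Since 60 = 6·10, N = 10·(6q), so 10 ∣ N; and since 60 = 10·6, N = 6·(10q), so 6 ∣ N.

(←) This fails: take N = 30. Both 10 ∣ 30 and 6 ∣ 30, yet 30 is not a multiple of 60 (since 30 = 0·60 + 30), so 60 ∤ 30.

Only the forward implication holds.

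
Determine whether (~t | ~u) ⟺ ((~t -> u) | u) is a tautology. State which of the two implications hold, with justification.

Neither implication holds.

Forward direction. This fails. Under t = F, u = F, the left side is true but the right side is false.

Converse. This fails. Under t = T, u = T, the left side is false but the right side is true.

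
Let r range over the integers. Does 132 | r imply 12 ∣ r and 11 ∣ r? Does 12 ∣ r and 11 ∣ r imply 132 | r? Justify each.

Converse. Suppose 12 ∣ r and 11 ∣ r. Any common multiple of 12 and 11 is a multiple of their lcm; here gcd(12, 11) = 1, so lcm(12, 11) = 12·11 = 132, so 132 ∣ r.

Forward direction. If 132 ∣ r, write r = 132q. Since 132 = 11·12, r = 12·(11q), so 12 ∣ r; and since 132 = 12·11, r = 11·(12q), so 11 ∣ r.

Both directions hold; the statement is true.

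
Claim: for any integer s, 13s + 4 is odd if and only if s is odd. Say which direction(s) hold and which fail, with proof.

Converse. Suppose s is odd; write s = 2j + 1. Then 13s + 4 = 13·(2j + 1) + 4 = 2·13j + 17, which is odd.

Forward direction. Suppose 13s + 4 is odd. Since 13 is odd, 13s and s have the same parity, so 13s + 4 ≡ s + 4 (mod 2). As 4 is even, 13s + 4 is odd exactly when s is odd. Thus s is odd.

Both implications hold.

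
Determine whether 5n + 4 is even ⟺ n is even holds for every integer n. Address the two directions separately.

The biconditional holds.

(⟸) Suppose n is even; write n = 2j. Then 5n + 4 = 5·(2j) + 4 = 2·5j + 4, which is even.

(⟹) Suppose 5n + 4 is even. Since 5 is odd, 5n and n have the same parity, so 5n + 4 ≡ n + 4 (mod 2). As 4 is even, 5n + 4 is even exactly when n is even. Thus n is even.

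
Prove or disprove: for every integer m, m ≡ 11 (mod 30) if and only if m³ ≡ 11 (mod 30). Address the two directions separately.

The biconditional holds.

(⟹) Suppose m ≡ 11 (mod 30). Write m = 30j + 11. Then (30j + 11)³ = 27000j³ + 29700j² + 10890j + 1331 = 30(900j³ + 990j² + 363j + 44) + 11, so m³ ≡ 11 (mod 30).

(⟸) Conversely, suppose m³ ≡ 11 (mod 30). The only residue r in {0, …, 29} with r³ ≡ 11 (mod 30) is r = 11, so m ≡ 11 (mod 30).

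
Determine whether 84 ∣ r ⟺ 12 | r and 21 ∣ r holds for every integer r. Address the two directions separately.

(⇒) If 84 ∣ r, write r = 84q. Since 84 = 7·12, r = 12·(7q), so 12 ∣ r; and since 84 = 4·21, r = 21·(4q), so 21 ∣ r.

(⇐) Suppose 12 ∣ r and 21 ∣ r. Any common multiple of 12 and 21 is a multiple of their lcm; here lcm(12, 21) = 12·21/gcd(12, 21) = 252/3 = 84, so 84 ∣ r.

Both implications hold.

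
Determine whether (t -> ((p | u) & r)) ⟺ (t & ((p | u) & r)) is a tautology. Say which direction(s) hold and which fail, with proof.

[⇒] This fails. Under t = F, p = F, u = F, r = F, the left side is true but the right side is false.

[⇐] Assume the antecedent. If p is true, the antecedent forces (t = T, p = T, u = F, r = T) or (t = T, p = T, u = T, r = T), and t -> ((p | u) & r) holds there. If p is false, the antecedent forces (t = T, p = F, u = T, r = T), and t -> ((p | u) & r) holds there. Either way t -> ((p | u) & r) holds.

Only the reverse direction holds.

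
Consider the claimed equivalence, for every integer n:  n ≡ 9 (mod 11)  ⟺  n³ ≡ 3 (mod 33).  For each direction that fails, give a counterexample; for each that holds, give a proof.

The forward direction fails; the converse holds.

[⇒] This fails: take n = 20. Then 20 ≡ 9 (mod 11), but 20³ = 8000 ≡ 14 (mod 33), not 3.

[⇐] Conversely, the residues r modulo 33 with r³ ≡ 3 (mod 33) are exactly {9}, and each is ≡ 9 (mod 11).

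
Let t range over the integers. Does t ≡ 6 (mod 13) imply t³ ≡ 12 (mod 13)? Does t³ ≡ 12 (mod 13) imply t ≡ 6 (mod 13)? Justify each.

Neither implication holds.

(⟹) This fails: take t = 6. Then 6 ≡ 6 (mod 13), but 6³ = 216 ≡ 8 (mod 13), not 12.

(⟸) This fails: take t = 4. Then 4³ = 64 ≡ 12 (mod 13), yet 4 ≡ 4 (mod 13), not 6.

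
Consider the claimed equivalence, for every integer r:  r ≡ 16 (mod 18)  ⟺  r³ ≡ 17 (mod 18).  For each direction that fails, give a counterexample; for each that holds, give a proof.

Neither implication holds.

[⇒] This fails: take r = 16. Then 16 ≡ 16 (mod 18), but 16³ = 4096 ≡ 10 (mod 18), not 17.

[⇐] This fails: take r = 5. Then 5³ = 125 ≡ 17 (mod 18), yet 5 ≡ 5 (mod 18), not 16.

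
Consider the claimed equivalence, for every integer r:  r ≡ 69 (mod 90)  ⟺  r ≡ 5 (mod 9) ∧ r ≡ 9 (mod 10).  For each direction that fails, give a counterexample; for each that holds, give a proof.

(⇒) fails and (⇐) fails.

[⇒] This fails: r = 69 gives 69 ≡ 69 (mod 90) but 69 ≡ 6 (mod 9), so the conjunction on the right does not hold.

[⇐] This fails: r = 59 satisfies both congruences on the right (59 ≡ 5 mod 9 and 59 ≡ 9 mod 10) yet 59 ≡ 59 (mod 90), not 69.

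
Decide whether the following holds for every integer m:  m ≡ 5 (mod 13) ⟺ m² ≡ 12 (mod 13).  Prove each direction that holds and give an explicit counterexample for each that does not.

(⟹) Suppose m ≡ 5 (mod 13). Write m = 13j + 5. Then (13j + 5)² = 169j² + 130j + 25 = 13(13j² + 10j + 1) + 12, so m² ≡ 12 (mod 13).

(⟸) This fails: take m = 8. Then 8² = 64 ≡ 12 (mod 13), yet 8 ≡ 8 (mod 13), not 5.

Not equivalent: only (⇒) holds.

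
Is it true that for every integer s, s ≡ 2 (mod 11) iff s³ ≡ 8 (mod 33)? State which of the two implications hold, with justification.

[⇒] This fails: take s = 13. Then 13 ≡ 2 (mod 11), but 13³ = 2197 ≡ 19 (mod 33), not 8.

[⇐] Conversely, the residues r modulo 33 with r³ ≡ 8 (mod 33) are exactly {2}, and each is ≡ 2 (mod 11).

(⇒) fails; (⇐) holds.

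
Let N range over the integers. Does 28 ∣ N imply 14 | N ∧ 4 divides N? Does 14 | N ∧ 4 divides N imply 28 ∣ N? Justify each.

(⇒) If 28 ∣ N, write N = 28q. Since 28 = 2·14, N = 14·(2q), so 14 ∣ N; and since 28 = 7·4, N = 4·(7q), so 4 ∣ N.

(⇐) Suppose 14 ∣ N and 4 ∣ N. Any common multiple of 14 and 4 is a multiple of their lcm; here lcm(14, 4) = 14·4/gcd(14, 4) = 56/2 = 28, so 28 ∣ N.

The biconditional holds.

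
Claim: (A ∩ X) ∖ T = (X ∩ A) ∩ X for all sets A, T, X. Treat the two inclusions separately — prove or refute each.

Forward inclusion. Let x ∈ (A ∩ X) ∖ T. Then x ∈ A ∩ X and x ∉ T, from which x ∈ (X ∩ A) ∩ X.

Reverse inclusion. This inclusion fails. Take A = {1}, T = {1}, X = {1}; then 1 ∈ (X ∩ A) ∩ X but 1 ∉ (A ∩ X) ∖ T.

(⊆) holds; (⊇) fails.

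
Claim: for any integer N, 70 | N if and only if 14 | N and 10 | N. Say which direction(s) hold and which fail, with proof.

(→) If 70 ∣ N, write N = 70q. Since 70 = 5·14, N = 14·(5q), so 14 ∣ N; and since 70 = 7·10, N = 10·(7q), so 10 ∣ N.

(←) Suppose 14 ∣ N and 10 ∣ N. Any common multiple of 14 and 10 is a multiple of their lcm; here lcm(14, 10) = 14·10/gcd(14, 10) = 140/2 = 70, so 70 ∣ N.

Both directions hold; the statement is true.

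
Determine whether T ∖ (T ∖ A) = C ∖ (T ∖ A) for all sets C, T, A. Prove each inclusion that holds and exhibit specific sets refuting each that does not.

(⊆) fails and (⊇) fails.

(⊆) This inclusion fails. Take C = ∅, T = {1}, A = {1}; then 1 ∈ T ∖ (T ∖ A) but 1 ∉ C ∖ (T ∖ A).

(⊇) This inclusion fails. Take C = {1}, T = ∅, A = ∅; then 1 ∈ C ∖ (T ∖ A) but 1 ∉ T ∖ (T ∖ A).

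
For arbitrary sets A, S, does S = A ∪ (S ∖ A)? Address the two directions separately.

(⊆) Let x ∈ S. Then either x ∈ S and x ∉ A; or x ∈ A ∩ S. In each case x ∈ A ∪ (S ∖ A), so S ⊆ A ∪ (S ∖ A).

(⊇) This inclusion fails. Take A = {1}, S = ∅; then 1 ∈ A ∪ (S ∖ A) but 1 ∉ S.

The sets are not equal: only the forward inclusion holds.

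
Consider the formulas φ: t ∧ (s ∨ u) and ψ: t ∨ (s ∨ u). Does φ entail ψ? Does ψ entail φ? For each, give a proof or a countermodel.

(⇒) Assume the antecedent. If t is true, t ∨ (s ∨ u) reduces to true regardless of the other variables. If t is false, the antecedent cannot hold. Either way t ∨ (s ∨ u) holds.

(⇐) This fails. Under t = T, s = F, u = F, the left side is false but the right side is true.

(⇒) holds; (⇐) fails.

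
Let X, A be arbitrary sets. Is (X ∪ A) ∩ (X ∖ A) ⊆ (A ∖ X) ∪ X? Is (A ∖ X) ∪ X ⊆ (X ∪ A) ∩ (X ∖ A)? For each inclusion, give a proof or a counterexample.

(⊆) holds; (⊇) fails.

(⟹) Let x ∈ (X ∪ A) ∩ (X ∖ A). Then x ∈ X and x ∉ A, from which x ∈ (A ∖ X) ∪ X.

(⟸) This inclusion fails. Take X = ∅, A = {1}; then 1 ∈ (A ∖ X) ∪ X but 1 ∉ (X ∪ A) ∩ (X ∖ A).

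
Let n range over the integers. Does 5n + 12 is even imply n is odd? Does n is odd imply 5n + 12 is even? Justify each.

(→) This fails: n = 6 gives 5n + 12 = 42, which is even, but 6 is even, not odd.

(←) This also fails: n = 3 is odd, but 5n + 12 = 27 is odd, not even.

Both directions fail.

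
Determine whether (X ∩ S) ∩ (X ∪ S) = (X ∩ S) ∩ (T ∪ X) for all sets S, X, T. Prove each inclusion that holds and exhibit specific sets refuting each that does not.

Both inclusions hold.

(⟹) Let x ∈ (X ∩ S) ∩ (X ∪ S). Then either x ∈ S ∩ X and x ∉ T; or x ∈ S ∩ X ∩ T. In each case x ∈ (X ∩ S) ∩ (T ∪ X), so (X ∩ S) ∩ (X ∪ S) ⊆ (X ∩ S) ∩ (T ∪ X).

(⟸) Let x ∈ (X ∩ S) ∩ (T ∪ X). Then either x ∈ S ∩ X and x ∉ T; or x ∈ S ∩ X ∩ T. In each case x ∈ (X ∩ S) ∩ (X ∪ S), so (X ∩ S) ∩ (T ∪ X) ⊆ (X ∩ S) ∩ (X ∪ S).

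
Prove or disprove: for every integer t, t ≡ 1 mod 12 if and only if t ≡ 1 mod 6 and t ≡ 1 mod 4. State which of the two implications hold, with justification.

The biconditional holds.

Converse. If t ≡ 1 (mod 6) and t ≡ 1 (mod 4), then by the Chinese remainder theorem t ≡ 1 (mod 12). This is exactly t ≡ 1 (mod 12).

Forward direction. Suppose t ≡ 1 (mod 12); write t = 12j + 1. Since 6 ∣ 12, reducing mod 6 gives t ≡ 1 (mod 6); since 4 ∣ 12, reducing mod 4 gives t ≡ 1 (mod 4).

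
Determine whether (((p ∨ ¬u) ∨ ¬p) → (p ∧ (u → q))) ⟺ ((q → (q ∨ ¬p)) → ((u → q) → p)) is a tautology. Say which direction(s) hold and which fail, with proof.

Forward direction. Assume the antecedent. If p is true, (q → (q ∨ ¬p)) → ((u → q) → p) reduces to true regardless of the other variables. If p is false, the antecedent cannot hold. Either way (q → (q ∨ ¬p)) → ((u → q) → p) holds.

Converse. This fails. Under p = F, q = F, u = T, the left side is false but the right side is true.

Only the forward direction holds.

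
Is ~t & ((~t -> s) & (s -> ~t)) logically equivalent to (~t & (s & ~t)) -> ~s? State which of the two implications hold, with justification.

(→) This fails. Under s = T, t = F, the left side is true but the right side is false.

(←) This fails. Under s = F, t = F, the left side is false but the right side is true.

Both directions fail.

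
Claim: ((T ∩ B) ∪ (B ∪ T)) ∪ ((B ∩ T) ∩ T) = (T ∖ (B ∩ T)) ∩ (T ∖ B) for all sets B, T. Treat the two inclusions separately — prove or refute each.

(⊆) This inclusion fails. Take B = {1}, T = ∅; then 1 ∈ ((T ∩ B) ∪ (B ∪ T)) ∪ ((B ∩ T) ∩ T) but 1 ∉ (T ∖ (B ∩ T)) ∩ (T ∖ B).

(⊇) Let x ∈ (T ∖ (B ∩ T)) ∩ (T ∖ B). Then x ∈ T and x ∉ B, from which x ∈ ((T ∩ B) ∪ (B ∪ T)) ∪ ((B ∩ T) ∩ T).

Only the reverse inclusion holds.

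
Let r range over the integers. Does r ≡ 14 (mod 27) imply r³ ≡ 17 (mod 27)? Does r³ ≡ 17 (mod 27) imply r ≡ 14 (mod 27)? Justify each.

(⇒) holds; (⇐) fails.

(⟸) This fails: take r = 5. Then 5³ = 125 ≡ 17 (mod 27), yet 5 ≡ 5 (mod 27), not 14.

(⟹) Suppose r ≡ 14 (mod 27). Write r = 27j + 14. Then (27j + 14)³ = 19683j³ + 30618j² + 15876j + 2744 = 27(729j³ + 1134j² + 588j + 101) + 17, so r³ ≡ 17 (mod 27).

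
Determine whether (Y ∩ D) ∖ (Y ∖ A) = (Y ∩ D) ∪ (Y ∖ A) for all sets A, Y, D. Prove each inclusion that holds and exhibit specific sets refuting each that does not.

The sets are not equal: only the forward inclusion holds.

(⊇) This inclusion fails. Take A = ∅, Y = {1}, D = ∅; then 1 ∈ (Y ∩ D) ∪ (Y ∖ A) but 1 ∉ (Y ∩ D) ∖ (Y ∖ A).

(⊆) Let x ∈ (Y ∩ D) ∖ (Y ∖ A). Then x ∈ A ∩ Y ∩ D, from which x ∈ (Y ∩ D) ∪ (Y ∖ A).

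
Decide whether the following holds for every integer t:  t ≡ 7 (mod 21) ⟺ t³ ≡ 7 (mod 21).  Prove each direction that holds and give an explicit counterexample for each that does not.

The biconditional holds.

(⇒) Suppose t ≡ 7 (mod 21). Write t = 21j + 7. Then (21j + 7)³ = 9261j³ + 9261j² + 3087j + 343 = 21(441j³ + 441j² + 147j + 16) + 7, so t³ ≡ 7 (mod 21).

(⇐) Conversely, suppose t³ ≡ 7 (mod 21). The only residue r in {0, …, 20} with r³ ≡ 7 (mod 21) is r = 7, so t ≡ 7 (mod 21).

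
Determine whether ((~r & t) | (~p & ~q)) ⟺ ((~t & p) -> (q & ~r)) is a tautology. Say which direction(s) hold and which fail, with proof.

Forward direction. Assume the antecedent. If p is true, the antecedent forces (r = F, p = T, t = T, q = F) or (r = F, p = T, t = T, q = T), and (~t & p) -> (q & ~r) holds there. If p is false, (~t & p) -> (q & ~r) reduces to true regardless of the other variables. Either way (~t & p) -> (q & ~r) holds.

Converse. This fails. Under r = T, p = T, t = T, q = F, the left side is false but the right side is true.

Not equivalent: only (⇒) holds.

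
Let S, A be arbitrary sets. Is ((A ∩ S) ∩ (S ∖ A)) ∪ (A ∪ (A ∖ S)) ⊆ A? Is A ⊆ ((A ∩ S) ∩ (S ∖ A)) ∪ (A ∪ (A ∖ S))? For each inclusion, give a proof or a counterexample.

Both inclusions hold; the sets are equal.

(⊆) Let x ∈ ((A ∩ S) ∩ (S ∖ A)) ∪ (A ∪ (A ∖ S)). Then either x ∈ A and x ∉ S; or x ∈ S ∩ A. In each case x ∈ A, so ((A ∩ S) ∩ (S ∖ A)) ∪ (A ∪ (A ∖ S)) ⊆ A.

(⊇) Let x ∈ A. Then either x ∈ A and x ∉ S; or x ∈ S ∩ A. In each case x ∈ ((A ∩ S) ∩ (S ∖ A)) ∪ (A ∪ (A ∖ S)), so A ⊆ ((A ∩ S) ∩ (S ∖ A)) ∪ (A ∪ (A ∖ S)).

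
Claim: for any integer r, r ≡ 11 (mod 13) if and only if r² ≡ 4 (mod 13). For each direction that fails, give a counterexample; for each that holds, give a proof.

(→) Suppose r ≡ 11 (mod 13). Write r = 13j + 11. Then (13j + 11)² = 169j² + 286j + 121 = 13(13j² + 22j + 9) + 4, so r² ≡ 4 (mod 13).

(←) This fails: take r = 2. Then 2² = 4 ≡ 4 (mod 13), yet 2 ≡ 2 (mod 13), not 11.

Not equivalent: only (⇒) holds.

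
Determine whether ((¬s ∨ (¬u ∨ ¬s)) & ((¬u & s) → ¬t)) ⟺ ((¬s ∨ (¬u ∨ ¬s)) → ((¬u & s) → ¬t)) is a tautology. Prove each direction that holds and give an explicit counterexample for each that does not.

(⟸) This fails. Under s = T, t = F, u = T, the left side is false but the right side is true.

(⟹) Assume the antecedent. If s is true, the antecedent forces (s = T, t = F, u = F), and the consequent holds there. If s is false, the consequent reduces to true regardless of the other variables. Either way the consequent holds.

(⇒) holds; (⇐) fails.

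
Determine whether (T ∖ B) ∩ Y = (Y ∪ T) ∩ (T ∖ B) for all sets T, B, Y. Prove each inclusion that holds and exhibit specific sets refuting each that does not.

The sets are not equal: only the forward inclusion holds.

(⟹) Let x ∈ (T ∖ B) ∩ Y. Then x ∈ T ∩ Y and x ∉ B, from which x ∈ (Y ∪ T) ∩ (T ∖ B).

(⟸) This inclusion fails. Take T = {1}, B = ∅, Y = ∅; then 1 ∈ (Y ∪ T) ∩ (T ∖ B) but 1 ∉ (T ∖ B) ∩ Y.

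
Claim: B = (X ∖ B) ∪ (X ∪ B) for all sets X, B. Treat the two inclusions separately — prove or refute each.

(⊆) Let x ∈ B. Then either x ∈ B and x ∉ X; or x ∈ X ∩ B. In each case x ∈ (X ∖ B) ∪ (X ∪ B), so B ⊆ (X ∖ B) ∪ (X ∪ B).

(⊇) This inclusion fails. Take X = {1}, B = ∅; then 1 ∈ (X ∖ B) ∪ (X ∪ B) but 1 ∉ B.

(⊆) holds; (⊇) fails.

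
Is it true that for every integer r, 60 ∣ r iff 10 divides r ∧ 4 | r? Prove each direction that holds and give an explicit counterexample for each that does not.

(⇒) If 60 ∣ r, write r = 60q. Since 60 = 6·10, r = 10·(6q), so 10 ∣ r; and since 60 = 15·4, r = 4·(15q), so 4 ∣ r.

(⇐) This fails: take r = 20. Both 10 ∣ 20 and 4 ∣ 20, yet 20 is not a multiple of 60 (since 20 = 0·60 + 20), so 60 ∤ 20.

(⇒) holds; (⇐) fails.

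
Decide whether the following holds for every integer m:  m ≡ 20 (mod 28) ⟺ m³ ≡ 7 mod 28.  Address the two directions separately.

(⇒) This fails: take m = 20. Then 20 ≡ 20 (mod 28), but 20³ = 8000 ≡ 20 (mod 28), not 7.

(⇐) This fails: take m = 7. Then 7³ = 343 ≡ 7 (mod 28), yet 7 ≡ 7 (mod 28), not 20.

Neither direction holds.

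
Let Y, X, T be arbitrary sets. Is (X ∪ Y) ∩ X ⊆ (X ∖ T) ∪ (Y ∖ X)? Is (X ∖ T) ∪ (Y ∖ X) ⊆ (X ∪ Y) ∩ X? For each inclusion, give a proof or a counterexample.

Neither inclusion holds.

(⟹) This inclusion fails. Take Y = ∅, X = {1}, T = {1}; then 1 ∈ (X ∪ Y) ∩ X but 1 ∉ (X ∖ T) ∪ (Y ∖ X).

(⟸) This inclusion fails. Take Y = {1}, X = ∅, T = ∅; then 1 ∈ (X ∖ T) ∪ (Y ∖ X) but 1 ∉ (X ∪ Y) ∩ X.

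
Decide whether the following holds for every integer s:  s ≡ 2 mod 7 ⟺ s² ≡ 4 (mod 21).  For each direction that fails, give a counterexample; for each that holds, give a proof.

Neither implication holds.

(→) This fails: take s = 9. Then 9 ≡ 2 (mod 7), but 9² = 81 ≡ 18 (mod 21), not 4.

(←) This fails: take s = 5. Then 5² = 25 ≡ 4 (mod 21), yet 5 ≡ 5 (mod 7), not 2.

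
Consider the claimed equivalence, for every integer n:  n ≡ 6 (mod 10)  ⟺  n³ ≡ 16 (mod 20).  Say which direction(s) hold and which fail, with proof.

Forward direction. Suppose n ≡ 6 (mod 10). Working modulo 20, n ∈ {6, 16}; for each such r, r³ ≡ 16 (mod 20).

Converse. The residues r modulo 20 with r³ ≡ 16 (mod 20) are exactly {6, 16}, and each is ≡ 6 (mod 10).

The biconditional holds.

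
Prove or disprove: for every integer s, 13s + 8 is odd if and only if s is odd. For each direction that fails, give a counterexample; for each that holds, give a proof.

(⟹) Suppose 13s + 8 is odd. Since 13 is odd, 13s and s have the same parity, so 13s + 8 ≡ s + 8 (mod 2). As 8 is even, 13s + 8 is odd exactly when s is odd. Thus s is odd.

(⟸) Conversely, suppose s is odd; write s = 2j + 1. Then 13s + 8 = 13·(2j + 1) + 8 = 2·13j + 21, which is odd.

Both directions hold.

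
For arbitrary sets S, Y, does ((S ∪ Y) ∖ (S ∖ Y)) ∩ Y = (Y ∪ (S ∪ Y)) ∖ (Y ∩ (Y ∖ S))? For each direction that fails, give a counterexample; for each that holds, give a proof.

Forward inclusion. This inclusion fails. Take S = ∅, Y = {1}; then 1 ∈ ((S ∪ Y) ∖ (S ∖ Y)) ∩ Y but 1 ∉ (Y ∪ (S ∪ Y)) ∖ (Y ∩ (Y ∖ S)).

Reverse inclusion. This inclusion fails. Take S = {1}, Y = ∅; then 1 ∈ (Y ∪ (S ∪ Y)) ∖ (Y ∩ (Y ∖ S)) but 1 ∉ ((S ∪ Y) ∖ (S ∖ Y)) ∩ Y.

(⊆) fails and (⊇) fails.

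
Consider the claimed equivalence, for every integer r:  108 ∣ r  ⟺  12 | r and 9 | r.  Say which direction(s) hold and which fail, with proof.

(⇒) If 108 ∣ r, write r = 108q. Since 108 = 9·12, r = 12·(9q), so 12 ∣ r; and since 108 = 12·9, r = 9·(12q), so 9 ∣ r.

(⇐) This fails: take r = 36. Both 12 ∣ 36 and 9 ∣ 36, yet 36 is not a multiple of 108 (since 36 = 0·108 + 36), so 108 ∤ 36.

Only the forward direction holds.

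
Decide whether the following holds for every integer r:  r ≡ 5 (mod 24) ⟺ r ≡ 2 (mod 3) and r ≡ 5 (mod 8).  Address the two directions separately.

(⇒) Suppose r ≡ 5 (mod 24); write r = 24j + 5. Since 3 ∣ 24, reducing mod 3 gives r ≡ 5 ≡ 2 (mod 3); since 8 ∣ 24, reducing mod 8 gives r ≡ 5 (mod 8).

(⇐) Conversely, if r ≡ 2 (mod 3) and r ≡ 5 (mod 8), then by the Chinese remainder theorem r ≡ 5 (mod 24). This is exactly r ≡ 5 (mod 24).

Both implications hold.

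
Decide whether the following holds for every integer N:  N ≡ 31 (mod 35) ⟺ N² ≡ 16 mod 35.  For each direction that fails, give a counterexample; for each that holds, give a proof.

(⟹) Suppose N ≡ 31 (mod 35). Write N = 35j + 31. Then (35j + 31)² = 1225j² + 2170j + 961 = 35(35j² + 62j + 27) + 16, so N² ≡ 16 (mod 35).

(⟸) This fails: take N = 4. Then 4² = 16 ≡ 16 (mod 35), yet 4 ≡ 4 (mod 35), not 31.

The forward direction holds; the converse fails.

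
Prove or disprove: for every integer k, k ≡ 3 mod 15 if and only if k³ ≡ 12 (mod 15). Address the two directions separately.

(⟹) Suppose k ≡ 3 mod 15. Write k = 15j + 3. Then (15j + 3)³ = 3375j³ + 2025j² + 405j + 27 = 15(225j³ + 135j² + 27j + 1) + 12, so k³ ≡ 12 (mod 15).

(⟸) Conversely, suppose k³ ≡ 12 (mod 15). The only residue r in {0, …, 14} with r³ ≡ 12 (mod 15) is r = 3, so k ≡ 3 (mod 15).

Equivalent; both directions hold.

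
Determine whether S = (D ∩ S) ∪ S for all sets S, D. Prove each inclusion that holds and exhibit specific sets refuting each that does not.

(⟹) Let x ∈ S. Then either x ∈ S and x ∉ D; or x ∈ S ∩ D. In each case x ∈ (D ∩ S) ∪ S, so S ⊆ (D ∩ S) ∪ S.

(⟸) Let x ∈ (D ∩ S) ∪ S. Then either x ∈ S and x ∉ D; or x ∈ S ∩ D. In each case x ∈ S, so (D ∩ S) ∪ S ⊆ S.

The two sets are equal.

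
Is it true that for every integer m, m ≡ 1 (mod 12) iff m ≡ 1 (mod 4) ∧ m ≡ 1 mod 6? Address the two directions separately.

[⇒] Suppose m ≡ 1 (mod 12); write m = 12j + 1. Since 4 ∣ 12, reducing mod 4 gives m ≡ 1 (mod 4); since 6 ∣ 12, reducing mod 6 gives m ≡ 1 (mod 6).

[⇐] Conversely, if m ≡ 1 (mod 4) and m ≡ 1 (mod 6), then by the Chinese remainder theorem m ≡ 1 (mod 12). This is exactly m ≡ 1 (mod 12).

Both directions hold.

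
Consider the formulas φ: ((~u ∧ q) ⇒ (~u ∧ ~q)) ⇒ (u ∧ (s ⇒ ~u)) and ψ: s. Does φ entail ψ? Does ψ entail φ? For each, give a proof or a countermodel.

(⇒) This fails. Under s = F, q = T, u = F, the left side is true but the right side is false.

(⇐) This fails. Under s = T, q = F, u = F, the left side is false but the right side is true.

Neither implication holds.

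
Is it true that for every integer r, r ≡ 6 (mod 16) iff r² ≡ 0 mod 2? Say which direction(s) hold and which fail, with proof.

The forward direction holds; the converse fails.

Forward direction. Suppose r ≡ 6 (mod 16). Then r² ≡ 6² = 36 (mod 16), and since 2 ∣ 16, also r² ≡ 0 (mod 2).

Converse. This fails: take r = 0. Then 0² = 0 ≡ 0 (mod 2), yet 0 ≡ 0 (mod 16), not 6.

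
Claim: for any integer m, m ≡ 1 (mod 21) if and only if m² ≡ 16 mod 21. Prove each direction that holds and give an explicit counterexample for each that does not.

[⇒] This fails: take m = 1. Then 1 ≡ 1 (mod 21), but 1² = 1 ≡ 1 (mod 21), not 16.

[⇐] This fails: take m = 4. Then 4² = 16 ≡ 16 (mod 21), yet 4 ≡ 4 (mod 21), not 1.

(⇒) fails and (⇐) fails.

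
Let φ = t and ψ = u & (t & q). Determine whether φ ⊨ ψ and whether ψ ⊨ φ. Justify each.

(⟸) Assume the antecedent. If u is true, the antecedent forces (u = T, t = T, q = T), and t holds there. If u is false, the antecedent cannot hold. Either way t holds.

(⟹) This fails. Under u = F, t = T, q = F, the left side is true but the right side is false.

(⇒) fails; (⇐) holds.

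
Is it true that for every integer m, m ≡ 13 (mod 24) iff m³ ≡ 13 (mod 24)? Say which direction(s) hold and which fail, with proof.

Converse. Suppose m³ ≡ 13 (mod 24). The only residue r in {0, …, 23} with r³ ≡ 13 (mod 24) is r = 13, so m ≡ 13 (mod 24).

Forward direction. Suppose m ≡ 13 (mod 24). Write m = 24j + 13. Then (24j + 13)³ = 13824j³ + 22464j² + 12168j + 2197 = 24(576j³ + 936j² + 507j + 91) + 13, so m³ ≡ 13 (mod 24).

Equivalent; both directions hold.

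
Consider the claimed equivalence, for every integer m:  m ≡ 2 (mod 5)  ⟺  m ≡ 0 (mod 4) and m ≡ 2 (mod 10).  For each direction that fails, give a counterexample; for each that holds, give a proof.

The forward direction fails; the converse holds.

Forward direction. This fails: m = 17 gives 17 ≡ 2 (mod 5) but 17 ≡ 1 (mod 4), so the conjunction on the right does not hold.

Converse. If m ≡ 0 (mod 4) and m ≡ 2 (mod 10), then by the Chinese remainder theorem m ≡ 12 (mod 20). Since 12 ≡ 2 (mod 5) and 5 ∣ 20, we get m ≡ 2 (mod 5).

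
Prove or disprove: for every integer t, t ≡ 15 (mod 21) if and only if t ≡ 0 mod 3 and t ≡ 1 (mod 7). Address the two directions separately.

Both directions hold; the statement is true.

[⇒] Suppose t ≡ 15 (mod 21); write t = 21j + 15. Since 3 ∣ 21, reducing mod 3 gives t ≡ 15 ≡ 0 (mod 3); since 7 ∣ 21, reducing mod 7 gives t ≡ 15 ≡ 1 (mod 7).

[⇐] Conversely, if t ≡ 0 (mod 3) and t ≡ 1 (mod 7), then by the Chinese remainder theorem t ≡ 15 (mod 21). This is exactly t ≡ 15 (mod 21).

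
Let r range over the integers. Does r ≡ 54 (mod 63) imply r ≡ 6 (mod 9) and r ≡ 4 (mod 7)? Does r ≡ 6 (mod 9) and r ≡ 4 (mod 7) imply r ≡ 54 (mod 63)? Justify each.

(⟹) This fails: r = 54 gives 54 ≡ 54 (mod 63) but 54 ≡ 0 (mod 9), so the conjunction on the right does not hold.

(⟸) This fails: r = 60 satisfies both congruences on the right (60 ≡ 6 mod 9 and 60 ≡ 4 mod 7) yet 60 ≡ 60 (mod 63), not 54.

Neither implication holds.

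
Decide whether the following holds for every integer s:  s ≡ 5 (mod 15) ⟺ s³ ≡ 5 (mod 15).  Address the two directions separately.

(←) Suppose s³ ≡ 5 (mod 15). The only residue r in {0, …, 14} with r³ ≡ 5 (mod 15) is r = 5, so s ≡ 5 (mod 15).

(→) Suppose s ≡ 5 (mod 15). Write s = 15j + 5. Then (15j + 5)³ = 3375j³ + 3375j² + 1125j + 125 = 15(225j³ + 225j² + 75j + 8) + 5, so s³ ≡ 5 (mod 15).

Equivalent; both directions hold.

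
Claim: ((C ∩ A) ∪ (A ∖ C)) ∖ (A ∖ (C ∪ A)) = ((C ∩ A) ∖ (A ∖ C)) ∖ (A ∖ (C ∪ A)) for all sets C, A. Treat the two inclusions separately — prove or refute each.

Only the reverse inclusion holds.

Forward inclusion. This inclusion fails. Take C = ∅, A = {1}; then 1 ∈ ((C ∩ A) ∪ (A ∖ C)) ∖ (A ∖ (C ∪ A)) but 1 ∉ ((C ∩ A) ∖ (A ∖ C)) ∖ (A ∖ (C ∪ A)).

Reverse inclusion. Let x ∈ ((C ∩ A) ∖ (A ∖ C)) ∖ (A ∖ (C ∪ A)). Then x ∈ C ∩ A, from which x ∈ ((C ∩ A) ∪ (A ∖ C)) ∖ (A ∖ (C ∪ A)).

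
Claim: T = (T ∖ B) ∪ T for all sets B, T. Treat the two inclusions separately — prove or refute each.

The two sets are equal.

Forward inclusion. Let x ∈ T. Then either x ∈ T and x ∉ B; or x ∈ B ∩ T. In each case x ∈ (T ∖ B) ∪ T, so T ⊆ (T ∖ B) ∪ T.

Reverse inclusion. Let x ∈ (T ∖ B) ∪ T. Then either x ∈ T and x ∉ B; or x ∈ B ∩ T. In each case x ∈ T, so (T ∖ B) ∪ T ⊆ T.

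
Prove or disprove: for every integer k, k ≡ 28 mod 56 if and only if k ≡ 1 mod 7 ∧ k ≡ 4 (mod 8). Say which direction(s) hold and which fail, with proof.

Neither direction holds.

(⟹) This fails: k = 28 gives 28 ≡ 28 (mod 56) but 28 ≡ 0 (mod 7), so the conjunction on the right does not hold.

(⟸) This fails: k = 36 satisfies both congruences on the right (36 ≡ 1 mod 7 and 36 ≡ 4 mod 8) yet 36 ≡ 36 (mod 56), not 28.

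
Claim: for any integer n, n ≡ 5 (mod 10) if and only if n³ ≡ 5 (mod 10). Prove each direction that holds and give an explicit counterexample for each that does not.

(⟸) For the converse, argue contrapositively. If n ≢ 5 (mod 10), then n is congruent to one of 0, 1, 2, 3, 4, 6, 7, 8, 9 modulo 10, and these give n³ ≡ 0, 1, 8, 7, 4, 6, 3, 2, 9 respectively — never 5.

(⟹) Suppose n ≡ 5 (mod 10). Write n = 10j + 5. Then (10j + 5)³ = 1000j³ + 1500j² + 750j + 125 = 10(100j³ + 150j² + 75j + 12) + 5, so n³ ≡ 5 (mod 10).

Both directions hold.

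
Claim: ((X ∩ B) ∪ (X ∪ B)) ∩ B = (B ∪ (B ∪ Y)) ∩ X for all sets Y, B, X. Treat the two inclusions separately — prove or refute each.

(⊆) This inclusion fails. Take Y = ∅, B = {1}, X = ∅; then 1 ∈ ((X ∩ B) ∪ (X ∪ B)) ∩ B but 1 ∉ (B ∪ (B ∪ Y)) ∩ X.

(⊇) This inclusion fails. Take Y = {1}, B = ∅, X = {1}; then 1 ∈ (B ∪ (B ∪ Y)) ∩ X but 1 ∉ ((X ∩ B) ∪ (X ∪ B)) ∩ B.

(⊆) fails and (⊇) fails.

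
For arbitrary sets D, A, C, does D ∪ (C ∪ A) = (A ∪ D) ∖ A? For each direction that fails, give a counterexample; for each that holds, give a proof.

(⊆) fails; (⊇) holds.

Forward inclusion. This inclusion fails. Take D = ∅, A = {1}, C = ∅; then 1 ∈ D ∪ (C ∪ A) but 1 ∉ (A ∪ D) ∖ A.

Reverse inclusion. Let x ∈ (A ∪ D) ∖ A. Then either x ∈ D and x ∉ A, C; or x ∈ D ∩ C and x ∉ A. In each case x ∈ D ∪ (C ∪ A), so (A ∪ D) ∖ A ⊆ D ∪ (C ∪ A).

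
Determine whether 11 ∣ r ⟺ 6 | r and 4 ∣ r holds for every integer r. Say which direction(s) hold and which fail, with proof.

(⇒) This fails: take r = 11. Certainly 11 ∣ 11, but 6 ∤ 11.

(⇐) This fails: take r = 12. Both 6 ∣ 12 and 4 ∣ 12, yet 12 is not a multiple of 11 (since 12 = 1·11 + 1), so 11 ∤ 12.

Both directions fail.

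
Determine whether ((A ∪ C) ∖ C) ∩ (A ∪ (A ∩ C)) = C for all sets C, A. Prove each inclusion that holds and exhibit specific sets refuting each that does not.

Neither inclusion holds.

(⟹) This inclusion fails. Take C = ∅, A = {1}; then 1 ∈ ((A ∪ C) ∖ C) ∩ (A ∪ (A ∩ C)) but 1 ∉ C.

(⟸) This inclusion fails. Take C = {1}, A = ∅; then 1 ∈ C but 1 ∉ ((A ∪ C) ∖ C) ∩ (A ∪ (A ∩ C)).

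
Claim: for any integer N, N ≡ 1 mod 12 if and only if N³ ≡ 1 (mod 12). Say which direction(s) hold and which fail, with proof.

(⟹) Suppose N ≡ 1 mod 12. Write N = 12j + 1. Then (12j + 1)³ = 1728j³ + 432j² + 36j + 1 = 12(144j³ + 36j² + 3j) + 1, so N³ ≡ 1 (mod 12).

(⟸) Conversely, suppose N³ ≡ 1 (mod 12). The only residue r in {0, …, 11} with r³ ≡ 1 (mod 12) is r = 1, so N ≡ 1 (mod 12).

The biconditional holds.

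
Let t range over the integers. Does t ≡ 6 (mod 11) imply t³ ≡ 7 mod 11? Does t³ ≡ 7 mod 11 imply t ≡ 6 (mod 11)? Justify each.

Equivalent; both directions hold.

(⟹) Suppose t ≡ 6 (mod 11). Write t = 11j + 6. Then (11j + 6)³ = 1331j³ + 2178j² + 1188j + 216 = 11(121j³ + 198j² + 108j + 19) + 7, so t³ ≡ 7 (mod 11).

(⟸) For the converse, argue contrapositively. If t ≢ 6 (mod 11), then t is congruent to one of 0, 1, 2, 3, 4, 5, 7, 8, 9, 10 modulo 11, and these give t³ ≡ 0, 1, 8, 5, 9, 4, 2, 6, 3, 10 respectively — never 7.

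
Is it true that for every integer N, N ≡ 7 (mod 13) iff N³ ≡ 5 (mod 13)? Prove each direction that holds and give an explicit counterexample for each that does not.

(⇐) This fails: take N = 8. Then 8³ = 512 ≡ 5 (mod 13), yet 8 ≡ 8 (mod 13), not 7.

(⇒) Suppose N ≡ 7 (mod 13). Write N = 13j + 7. Then (13j + 7)³ = 2197j³ + 3549j² + 1911j + 343 = 13(169j³ + 273j² + 147j + 26) + 5, so N³ ≡ 5 (mod 13).

Only the forward direction holds.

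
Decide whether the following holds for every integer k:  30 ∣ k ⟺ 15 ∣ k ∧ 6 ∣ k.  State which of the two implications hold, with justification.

(→) If 30 ∣ k, write k = 30q. Since 30 = 2·15, k = 15·(2q), so 15 ∣ k; and since 30 = 5·6, k = 6·(5q), so 6 ∣ k.

(←) Suppose 15 ∣ k and 6 ∣ k. Any common multiple of 15 and 6 is a multiple of their lcm; here lcm(15, 6) = 15·6/gcd(15, 6) = 90/3 = 30, so 30 ∣ k.

Both implications hold.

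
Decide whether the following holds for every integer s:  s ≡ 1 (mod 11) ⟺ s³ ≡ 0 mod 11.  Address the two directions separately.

Neither implication holds.

(⇒) This fails: take s = 1. Then 1 ≡ 1 (mod 11), but 1³ = 1 ≡ 1 (mod 11), not 0.

(⇐) This fails: take s = 0. Then 0³ = 0 ≡ 0 (mod 11), yet 0 ≡ 0 (mod 11), not 1.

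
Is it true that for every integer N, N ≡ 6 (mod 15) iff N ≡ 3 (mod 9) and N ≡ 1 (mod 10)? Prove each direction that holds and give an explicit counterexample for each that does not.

(⟹) This fails: N = 66 gives 66 ≡ 6 (mod 15) but 66 ≡ 6 (mod 10), so the conjunction on the right does not hold.

(⟸) Conversely, if N ≡ 3 (mod 9) and N ≡ 1 (mod 10), then by the Chinese remainder theorem N ≡ 21 (mod 90). Since 21 ≡ 6 (mod 15) and 15 ∣ 90, we get N ≡ 6 (mod 15).

Not equivalent: only (⇐) holds.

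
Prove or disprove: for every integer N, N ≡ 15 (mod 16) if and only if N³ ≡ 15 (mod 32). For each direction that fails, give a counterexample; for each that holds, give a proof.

(⟸) The residues r modulo 32 with r³ ≡ 15 (mod 32) are exactly {15}, and each is ≡ 15 (mod 16).

(⟹) This fails: take N = 31. Then 31 ≡ 15 (mod 16), but 31³ = 29791 ≡ 31 (mod 32), not 15.

Only the reverse direction holds.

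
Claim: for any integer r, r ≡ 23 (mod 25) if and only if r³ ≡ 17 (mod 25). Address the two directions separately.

Both implications hold.

(⇐) Suppose r³ ≡ 17 (mod 25). The only residue r in {0, …, 24} with r³ ≡ 17 (mod 25) is r = 23, so r ≡ 23 (mod 25).

(⇒) Suppose r ≡ 23 (mod 25). Write r = 25j + 23. Then (25j + 23)³ = 15625j³ + 43125j² + 39675j + 12167 = 25(625j³ + 1725j² + 1587j + 486) + 17, so r³ ≡ 17 (mod 25).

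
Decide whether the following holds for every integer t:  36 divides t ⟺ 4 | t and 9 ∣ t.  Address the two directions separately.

Both directions hold; the statement is true.

(⇒) If 36 ∣ t, write t = 36q. Since 36 = 9·4, t = 4·(9q), so 4 ∣ t; and since 36 = 4·9, t = 9·(4q), so 9 ∣ t.

(⇐) Suppose 4 ∣ t and 9 ∣ t. Any common multiple of 4 and 9 is a multiple of their lcm; here gcd(4, 9) = 1, so lcm(4, 9) = 4·9 = 36, so 36 ∣ t.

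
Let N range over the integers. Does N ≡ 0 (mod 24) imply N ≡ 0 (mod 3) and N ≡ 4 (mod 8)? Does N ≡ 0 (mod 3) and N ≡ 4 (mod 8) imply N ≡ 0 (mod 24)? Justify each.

(⇒) This fails: N = 0 gives 0 ≡ 0 (mod 24) but 0 ≡ 0 (mod 8), so the conjunction on the right does not hold.

(⇐) This fails: N = 12 satisfies both congruences on the right (12 ≡ 0 mod 3 and 12 ≡ 4 mod 8) yet 12 ≡ 12 (mod 24), not 0.

Both directions fail.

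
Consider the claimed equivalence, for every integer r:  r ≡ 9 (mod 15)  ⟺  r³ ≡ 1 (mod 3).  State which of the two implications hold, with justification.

Neither implication holds.

(→) This fails: take r = 9. Then 9 ≡ 9 (mod 15), but 9³ = 729 ≡ 0 (mod 3), not 1.

(←) This fails: take r = 1. Then 1³ = 1 ≡ 1 (mod 3), yet 1 ≡ 1 (mod 15), not 9.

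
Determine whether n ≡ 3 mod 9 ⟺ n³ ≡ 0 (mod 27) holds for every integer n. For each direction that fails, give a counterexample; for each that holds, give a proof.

(⇒) holds; (⇐) fails.

Converse. This fails: take n = 0. Then 0³ = 0 ≡ 0 (mod 27), yet 0 ≡ 0 (mod 9), not 3.

Forward direction. Suppose n ≡ 3 (mod 9). Working modulo 27, n ∈ {3, 12, 21}; for each such r, r³ ≡ 0 (mod 27).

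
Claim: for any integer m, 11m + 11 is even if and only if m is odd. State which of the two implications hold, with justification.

Converse. Suppose m is odd; write m = 2j + 1. Then 11m + 11 = 11·(2j + 1) + 11 = 2·11j + 22, which is even.

Forward direction. Suppose 11m + 11 is even. Since 11 is odd, 11m and m have the same parity, so 11m + 11 ≡ m + 11 (mod 2). As 11 is odd, 11m + 11 is even exactly when m is odd. Thus m is odd.

Both directions hold; the statement is true.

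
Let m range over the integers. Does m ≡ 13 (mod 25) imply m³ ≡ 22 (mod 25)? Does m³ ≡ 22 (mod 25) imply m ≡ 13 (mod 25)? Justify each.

The biconditional holds.

(⇒) Suppose m ≡ 13 (mod 25). Write m = 25j + 13. Then (25j + 13)³ = 15625j³ + 24375j² + 12675j + 2197 = 25(625j³ + 975j² + 507j + 87) + 22, so m³ ≡ 22 (mod 25).

(⇐) Conversely, suppose m³ ≡ 22 (mod 25). The only residue r in {0, …, 24} with r³ ≡ 22 (mod 25) is r = 13, so m ≡ 13 (mod 25).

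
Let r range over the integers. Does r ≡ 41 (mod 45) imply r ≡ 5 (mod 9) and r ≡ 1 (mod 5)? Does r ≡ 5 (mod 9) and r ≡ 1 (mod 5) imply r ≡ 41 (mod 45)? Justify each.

The biconditional holds.

[⇒] Suppose r ≡ 41 (mod 45); write r = 45j + 41. Since 9 ∣ 45, reducing mod 9 gives r ≡ 41 ≡ 5 (mod 9); since 5 ∣ 45, reducing mod 5 gives r ≡ 41 ≡ 1 (mod 5).

[⇐] Conversely, if r ≡ 5 (mod 9) and r ≡ 1 (mod 5), then by the Chinese remainder theorem r ≡ 41 (mod 45). This is exactly r ≡ 41 (mod 45).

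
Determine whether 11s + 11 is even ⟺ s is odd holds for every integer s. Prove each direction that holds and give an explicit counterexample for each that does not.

Forward direction. Suppose 11s + 11 is even. Since 11 is odd, 11s and s have the same parity, so 11s + 11 ≡ s + 11 (mod 2). As 11 is odd, 11s + 11 is even exactly when s is odd. Thus s is odd.

Converse. Suppose s is odd; write s = 2j + 1. Then 11s + 11 = 11·(2j + 1) + 11 = 2·11j + 22, which is even.

Both implications hold.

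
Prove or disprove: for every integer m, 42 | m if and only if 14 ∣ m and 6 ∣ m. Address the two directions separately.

Both implications hold.

(←) Suppose 14 ∣ m and 6 ∣ m. Any common multiple of 14 and 6 is a multiple of their lcm; here lcm(14, 6) = 14·6/gcd(14, 6) = 84/2 = 42, so 42 ∣ m.

(→) If 42 ∣ m, write m = 42q. Since 42 = 3·14, m = 14·(3q), so 14 ∣ m; and since 42 = 7·6, m = 6·(7q), so 6 ∣ m.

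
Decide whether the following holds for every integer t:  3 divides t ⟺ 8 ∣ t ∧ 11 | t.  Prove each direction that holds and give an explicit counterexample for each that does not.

[⇒] This fails: take t = 3. Certainly 3 ∣ 3, but 8 ∤ 3.

[⇐] This fails: take t = 88. Both 8 ∣ 88 and 11 ∣ 88, yet 88 is not a multiple of 3 (since 88 = 29·3 + 1), so 3 ∤ 88.

Neither direction holds.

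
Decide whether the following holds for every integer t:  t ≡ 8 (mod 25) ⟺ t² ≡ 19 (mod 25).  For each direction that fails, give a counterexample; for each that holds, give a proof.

Neither direction holds.

[⇒] This fails: take t = 8. Then 8 ≡ 8 (mod 25), but 8² = 64 ≡ 14 (mod 25), not 19.

[⇐] This fails: take t = 12. Then 12² = 144 ≡ 19 (mod 25), yet 12 ≡ 12 (mod 25), not 8.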